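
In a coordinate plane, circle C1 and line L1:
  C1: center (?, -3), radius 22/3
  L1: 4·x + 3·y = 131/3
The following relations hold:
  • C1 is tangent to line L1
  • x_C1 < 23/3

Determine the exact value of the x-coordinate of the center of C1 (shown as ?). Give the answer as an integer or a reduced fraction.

1. [C1‖L1]  x_C1² − (79/3)x_C1 + 268/3 = 0  ⇒  x_C1 = 4 or 67/3
2. given x_C1 < 23/3: keep 4

4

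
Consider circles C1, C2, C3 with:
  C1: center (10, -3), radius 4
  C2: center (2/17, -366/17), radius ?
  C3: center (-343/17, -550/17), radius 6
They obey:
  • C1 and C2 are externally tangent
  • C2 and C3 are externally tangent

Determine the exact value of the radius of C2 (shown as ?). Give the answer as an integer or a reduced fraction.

17

1. [ext C1·C2]  r_C2² + 8r_C2 − 425 = 0  ⇒  r_C2 = 17 (r>0 drops 1)
2. [ext C2·C3]  r_C2² + 12r_C2 − 493 = 0  ⇒  r_C2 = 17 (r>0 drops 1)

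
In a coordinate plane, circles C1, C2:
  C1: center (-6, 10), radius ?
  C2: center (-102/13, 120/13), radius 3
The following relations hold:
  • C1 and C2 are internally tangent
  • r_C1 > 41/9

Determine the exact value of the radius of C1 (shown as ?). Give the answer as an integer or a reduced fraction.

5

1. [int C1,C2]  r_C1² − 6r_C1 + 5 = 0  ⇒  r_C1 = 1 or 5
2. given r_C1 > 41/9: keep 5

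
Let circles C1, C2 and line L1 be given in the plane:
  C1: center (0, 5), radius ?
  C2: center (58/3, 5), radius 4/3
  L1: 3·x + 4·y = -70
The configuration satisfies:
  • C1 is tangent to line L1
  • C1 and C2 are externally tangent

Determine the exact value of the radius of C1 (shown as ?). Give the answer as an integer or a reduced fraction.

1. [C1‖L1]  r_C1² − 324 = 0  ⇒  r_C1 = 18 (r>0 drops 1)
2. [ext C1·C2]  r_C1² + (8/3)r_C1 − 372 = 0  ⇒  r_C1 = 18 (r>0 drops 1)

18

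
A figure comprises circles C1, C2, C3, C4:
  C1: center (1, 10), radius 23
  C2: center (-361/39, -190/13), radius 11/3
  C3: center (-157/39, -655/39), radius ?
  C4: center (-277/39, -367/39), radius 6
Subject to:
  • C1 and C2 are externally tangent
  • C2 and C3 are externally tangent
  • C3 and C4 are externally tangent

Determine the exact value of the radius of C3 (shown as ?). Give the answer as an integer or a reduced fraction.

2

1. [ext C2·C3]  r_C3² + (22/3)r_C3 − 56/3 = 0  ⇒  r_C3 = 2 (r>0 drops 1)
2. [ext C3·C4]  r_C3² + 12r_C3 − 28 = 0  ⇒  r_C3 = 2 (r>0 drops 1)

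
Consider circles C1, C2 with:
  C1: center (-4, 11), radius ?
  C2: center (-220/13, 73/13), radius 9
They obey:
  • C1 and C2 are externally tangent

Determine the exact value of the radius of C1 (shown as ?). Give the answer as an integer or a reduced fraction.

5

1. [ext C1·C2]  r_C1² + 18r_C1 − 115 = 0  ⇒  r_C1 = 5 (r>0 drops 1)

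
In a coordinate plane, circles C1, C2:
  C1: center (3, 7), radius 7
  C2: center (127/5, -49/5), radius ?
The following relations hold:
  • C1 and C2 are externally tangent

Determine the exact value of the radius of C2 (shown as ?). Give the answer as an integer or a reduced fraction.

1. [ext C1·C2]  r_C2² + 14r_C2 − 735 = 0  ⇒  r_C2 = 21 (r>0 drops 1)

21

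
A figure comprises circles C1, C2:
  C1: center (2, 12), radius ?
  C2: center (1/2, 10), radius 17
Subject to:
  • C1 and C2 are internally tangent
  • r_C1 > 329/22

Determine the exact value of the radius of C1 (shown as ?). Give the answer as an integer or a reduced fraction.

1. [int C1,C2]  r_C1² − 34r_C1 + 1131/4 = 0  ⇒  r_C1 = 29/2 or 39/2
2. given r_C1 > 329/22: keep 39/2

39/2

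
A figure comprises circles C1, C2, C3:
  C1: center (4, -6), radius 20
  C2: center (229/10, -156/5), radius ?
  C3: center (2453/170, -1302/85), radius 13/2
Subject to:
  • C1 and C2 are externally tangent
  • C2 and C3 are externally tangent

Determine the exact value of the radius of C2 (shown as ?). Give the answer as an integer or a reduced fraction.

1. [ext C1·C2]  r_C2² + 40r_C2 − 2369/4 = 0  ⇒  r_C2 = 23/2 (r>0 drops 1)
2. [ext C2·C3]  r_C2² + 13r_C2 − 1127/4 = 0  ⇒  r_C2 = 23/2 (r>0 drops 1)

23/2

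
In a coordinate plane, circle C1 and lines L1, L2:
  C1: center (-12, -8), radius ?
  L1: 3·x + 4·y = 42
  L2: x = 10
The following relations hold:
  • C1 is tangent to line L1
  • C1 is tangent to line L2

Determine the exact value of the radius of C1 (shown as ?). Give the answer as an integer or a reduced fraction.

1. [C1‖L1]  r_C1² − 484 = 0  ⇒  r_C1 = 22 (r>0 drops 1)
2. [C1‖L2]  r_C1² − 484 = 0  ⇒  r_C1 = 22 (r>0 drops 1)

22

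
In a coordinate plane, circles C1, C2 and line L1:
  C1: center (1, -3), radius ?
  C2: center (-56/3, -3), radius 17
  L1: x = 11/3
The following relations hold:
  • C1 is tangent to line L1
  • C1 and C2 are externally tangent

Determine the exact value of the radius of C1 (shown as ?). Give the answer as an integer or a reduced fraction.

8/3

1. [C1‖L1]  r_C1² − 64/9 = 0  ⇒  r_C1 = 8/3 (r>0 drops 1)
2. [ext C1·C2]  r_C1² + 34r_C1 − 880/9 = 0  ⇒  r_C1 = 8/3 (r>0 drops 1)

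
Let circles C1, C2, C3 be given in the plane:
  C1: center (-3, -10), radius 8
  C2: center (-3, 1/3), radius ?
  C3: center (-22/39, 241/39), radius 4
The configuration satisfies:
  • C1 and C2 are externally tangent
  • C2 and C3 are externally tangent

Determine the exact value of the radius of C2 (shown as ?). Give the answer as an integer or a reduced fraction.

1. [ext C1·C2]  r_C2² + 16r_C2 − 385/9 = 0  ⇒  r_C2 = 7/3 (r>0 drops 1)
2. [ext C2·C3]  r_C2² + 8r_C2 − 217/9 = 0  ⇒  r_C2 = 7/3 (r>0 drops 1)

7/3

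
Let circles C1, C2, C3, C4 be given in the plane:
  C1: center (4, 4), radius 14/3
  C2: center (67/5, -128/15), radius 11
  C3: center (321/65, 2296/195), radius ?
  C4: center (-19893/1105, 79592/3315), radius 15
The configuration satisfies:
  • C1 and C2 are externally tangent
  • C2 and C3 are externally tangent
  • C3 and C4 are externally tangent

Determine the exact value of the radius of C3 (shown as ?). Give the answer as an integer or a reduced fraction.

11

1. [ext C2·C3]  r_C3² + 22r_C3 − 363 = 0  ⇒  r_C3 = 11 (r>0 drops 1)
2. [ext C3·C4]  r_C3² + 30r_C3 − 451 = 0  ⇒  r_C3 = 11 (r>0 drops 1)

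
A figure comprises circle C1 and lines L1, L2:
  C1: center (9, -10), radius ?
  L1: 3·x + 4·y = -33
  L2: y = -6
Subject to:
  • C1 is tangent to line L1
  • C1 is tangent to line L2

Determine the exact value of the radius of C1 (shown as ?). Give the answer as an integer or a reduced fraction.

4

1. [C1‖L1]  r_C1² − 16 = 0  ⇒  r_C1 = 4 (r>0 drops 1)
2. [C1‖L2]  r_C1² − 16 = 0  ⇒  r_C1 = 4 (r>0 drops 1)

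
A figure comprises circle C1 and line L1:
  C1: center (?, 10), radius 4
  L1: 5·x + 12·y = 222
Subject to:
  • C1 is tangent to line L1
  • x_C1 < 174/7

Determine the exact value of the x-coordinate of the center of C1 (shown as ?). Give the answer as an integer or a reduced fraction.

1. [C1‖L1]  x_C1² − (204/5)x_C1 + 308 = 0  ⇒  x_C1 = 10 or 154/5
2. given x_C1 < 174/7: keep 10

10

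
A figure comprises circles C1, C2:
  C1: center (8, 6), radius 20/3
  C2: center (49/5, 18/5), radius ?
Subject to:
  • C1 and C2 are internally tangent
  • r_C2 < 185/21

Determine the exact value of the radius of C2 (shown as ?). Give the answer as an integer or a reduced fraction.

1. [int C1,C2]  r_C2² − (40/3)r_C2 + 319/9 = 0  ⇒  r_C2 = 11/3 or 29/3
2. given r_C2 < 185/21: keep 11/3

11/3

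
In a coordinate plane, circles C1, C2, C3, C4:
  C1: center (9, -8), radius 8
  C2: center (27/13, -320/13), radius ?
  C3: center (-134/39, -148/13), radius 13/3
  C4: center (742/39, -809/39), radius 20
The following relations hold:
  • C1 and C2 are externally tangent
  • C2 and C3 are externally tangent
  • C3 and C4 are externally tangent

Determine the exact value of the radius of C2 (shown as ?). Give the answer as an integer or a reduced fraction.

1. [ext C1·C2]  r_C2² + 16r_C2 − 260 = 0  ⇒  r_C2 = 10 (r>0 drops 1)
2. [ext C2·C3]  r_C2² + (26/3)r_C2 − 560/3 = 0  ⇒  r_C2 = 10 (r>0 drops 1)

10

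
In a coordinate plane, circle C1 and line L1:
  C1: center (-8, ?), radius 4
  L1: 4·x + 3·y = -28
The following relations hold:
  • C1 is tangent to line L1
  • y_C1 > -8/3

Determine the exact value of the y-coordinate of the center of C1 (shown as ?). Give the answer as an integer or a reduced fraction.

8

1. [C1‖L1]  y_C1² − (8/3)y_C1 − 128/3 = 0  ⇒  y_C1 = -16/3 or 8
2. given y_C1 > -8/3: keep 8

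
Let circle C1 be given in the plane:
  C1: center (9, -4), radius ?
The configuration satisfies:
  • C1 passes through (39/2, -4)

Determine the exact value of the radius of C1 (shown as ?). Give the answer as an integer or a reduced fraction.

1. [C1∋P]  r_C1² − 441/4 = 0  ⇒  r_C1 = 21/2 (r>0 drops 1)

21/2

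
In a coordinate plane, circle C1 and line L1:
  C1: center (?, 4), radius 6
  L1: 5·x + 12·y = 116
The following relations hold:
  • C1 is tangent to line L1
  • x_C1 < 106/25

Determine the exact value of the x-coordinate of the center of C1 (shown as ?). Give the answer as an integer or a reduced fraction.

1. [C1‖L1]  x_C1² − (136/5)x_C1 − 292/5 = 0  ⇒  x_C1 = -2 or 146/5
2. given x_C1 < 106/25: keep -2

-2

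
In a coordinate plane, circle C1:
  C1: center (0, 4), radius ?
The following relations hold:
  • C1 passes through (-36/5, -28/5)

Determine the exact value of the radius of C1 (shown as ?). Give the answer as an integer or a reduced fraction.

12

1. [C1∋P]  r_C1² − 144 = 0  ⇒  r_C1 = 12 (r>0 drops 1)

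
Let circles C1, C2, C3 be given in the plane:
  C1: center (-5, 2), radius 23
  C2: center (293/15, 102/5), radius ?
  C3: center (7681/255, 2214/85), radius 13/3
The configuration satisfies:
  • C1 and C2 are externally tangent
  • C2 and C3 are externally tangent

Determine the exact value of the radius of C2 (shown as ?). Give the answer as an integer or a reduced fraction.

23/3

1. [ext C1·C2]  r_C2² + 46r_C2 − 3703/9 = 0  ⇒  r_C2 = 23/3 (r>0 drops 1)
2. [ext C2·C3]  r_C2² + (26/3)r_C2 − 1127/9 = 0  ⇒  r_C2 = 23/3 (r>0 drops 1)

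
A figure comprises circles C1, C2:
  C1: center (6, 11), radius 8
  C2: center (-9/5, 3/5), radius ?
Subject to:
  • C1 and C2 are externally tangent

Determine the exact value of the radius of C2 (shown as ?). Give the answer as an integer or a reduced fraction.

1. [ext C1·C2]  r_C2² + 16r_C2 − 105 = 0  ⇒  r_C2 = 5 (r>0 drops 1)

5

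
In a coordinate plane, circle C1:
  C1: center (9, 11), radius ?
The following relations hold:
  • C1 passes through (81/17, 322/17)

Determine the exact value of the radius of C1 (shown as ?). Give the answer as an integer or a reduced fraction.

1. [C1∋P]  r_C1² − 81 = 0  ⇒  r_C1 = 9 (r>0 drops 1)

9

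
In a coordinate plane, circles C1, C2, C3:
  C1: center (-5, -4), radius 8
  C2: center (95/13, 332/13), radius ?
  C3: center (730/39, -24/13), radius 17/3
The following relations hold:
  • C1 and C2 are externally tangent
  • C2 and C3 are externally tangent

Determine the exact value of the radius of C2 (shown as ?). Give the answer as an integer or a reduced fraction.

24

1. [ext C1·C2]  r_C2² + 16r_C2 − 960 = 0  ⇒  r_C2 = 24 (r>0 drops 1)
2. [ext C2·C3]  r_C2² + (34/3)r_C2 − 848 = 0  ⇒  r_C2 = 24 (r>0 drops 1)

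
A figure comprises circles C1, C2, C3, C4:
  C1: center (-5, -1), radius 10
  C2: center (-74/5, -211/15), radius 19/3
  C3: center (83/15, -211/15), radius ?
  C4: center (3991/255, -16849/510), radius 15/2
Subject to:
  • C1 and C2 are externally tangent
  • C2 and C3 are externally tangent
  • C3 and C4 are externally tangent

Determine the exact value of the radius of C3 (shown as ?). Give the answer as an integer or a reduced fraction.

14

1. [ext C2·C3]  r_C3² + (38/3)r_C3 − 1120/3 = 0  ⇒  r_C3 = 14 (r>0 drops 1)
2. [ext C3·C4]  r_C3² + 15r_C3 − 406 = 0  ⇒  r_C3 = 14 (r>0 drops 1)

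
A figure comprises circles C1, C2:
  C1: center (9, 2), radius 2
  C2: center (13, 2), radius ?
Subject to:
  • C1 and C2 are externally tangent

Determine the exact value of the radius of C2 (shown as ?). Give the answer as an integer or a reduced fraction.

2

1. [ext C1·C2]  r_C2² + 4r_C2 − 12 = 0  ⇒  r_C2 = 2 (r>0 drops 1)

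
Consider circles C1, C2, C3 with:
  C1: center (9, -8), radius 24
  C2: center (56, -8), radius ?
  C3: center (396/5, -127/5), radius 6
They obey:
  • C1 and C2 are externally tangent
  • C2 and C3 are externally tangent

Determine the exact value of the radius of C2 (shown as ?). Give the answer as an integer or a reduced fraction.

23

1. [ext C1·C2]  r_C2² + 48r_C2 − 1633 = 0  ⇒  r_C2 = 23 (r>0 drops 1)
2. [ext C2·C3]  r_C2² + 12r_C2 − 805 = 0  ⇒  r_C2 = 23 (r>0 drops 1)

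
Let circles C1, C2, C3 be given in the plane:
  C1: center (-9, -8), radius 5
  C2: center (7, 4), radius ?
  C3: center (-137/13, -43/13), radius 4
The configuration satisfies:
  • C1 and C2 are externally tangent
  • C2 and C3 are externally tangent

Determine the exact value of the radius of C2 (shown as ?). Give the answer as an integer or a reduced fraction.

15

1. [ext C1·C2]  r_C2² + 10r_C2 − 375 = 0  ⇒  r_C2 = 15 (r>0 drops 1)
2. [ext C2·C3]  r_C2² + 8r_C2 − 345 = 0  ⇒  r_C2 = 15 (r>0 drops 1)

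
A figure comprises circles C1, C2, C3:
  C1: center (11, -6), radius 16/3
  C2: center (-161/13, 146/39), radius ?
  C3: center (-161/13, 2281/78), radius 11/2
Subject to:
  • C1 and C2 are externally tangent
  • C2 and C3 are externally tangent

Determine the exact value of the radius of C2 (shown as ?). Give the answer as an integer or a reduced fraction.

20

1. [ext C1·C2]  r_C2² + (32/3)r_C2 − 1840/3 = 0  ⇒  r_C2 = 20 (r>0 drops 1)
2. [ext C2·C3]  r_C2² + 11r_C2 − 620 = 0  ⇒  r_C2 = 20 (r>0 drops 1)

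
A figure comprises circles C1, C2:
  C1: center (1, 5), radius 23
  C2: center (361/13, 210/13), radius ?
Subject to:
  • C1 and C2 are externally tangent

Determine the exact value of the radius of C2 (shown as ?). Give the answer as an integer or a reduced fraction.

1. [ext C1·C2]  r_C2² + 46r_C2 − 312 = 0  ⇒  r_C2 = 6 (r>0 drops 1)

6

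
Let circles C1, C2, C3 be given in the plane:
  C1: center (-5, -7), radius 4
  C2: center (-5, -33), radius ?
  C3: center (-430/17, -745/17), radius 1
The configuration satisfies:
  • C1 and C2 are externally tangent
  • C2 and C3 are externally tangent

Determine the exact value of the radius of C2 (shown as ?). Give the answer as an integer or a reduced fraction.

22

1. [ext C1·C2]  r_C2² + 8r_C2 − 660 = 0  ⇒  r_C2 = 22 (r>0 drops 1)
2. [ext C2·C3]  r_C2² + 2r_C2 − 528 = 0  ⇒  r_C2 = 22 (r>0 drops 1)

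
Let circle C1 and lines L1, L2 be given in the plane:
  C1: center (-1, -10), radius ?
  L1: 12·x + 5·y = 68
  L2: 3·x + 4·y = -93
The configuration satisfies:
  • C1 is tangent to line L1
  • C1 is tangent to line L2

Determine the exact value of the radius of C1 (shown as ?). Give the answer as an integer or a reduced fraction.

10

1. [C1‖L1]  r_C1² − 100 = 0  ⇒  r_C1 = 10 (r>0 drops 1)
2. [C1‖L2]  r_C1² − 100 = 0  ⇒  r_C1 = 10 (r>0 drops 1)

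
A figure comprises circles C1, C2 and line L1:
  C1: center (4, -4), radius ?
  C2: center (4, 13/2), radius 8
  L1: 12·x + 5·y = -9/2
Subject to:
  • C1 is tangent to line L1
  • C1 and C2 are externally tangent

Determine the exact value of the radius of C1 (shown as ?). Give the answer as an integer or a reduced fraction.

5/2

1. [C1‖L1]  r_C1² − 25/4 = 0  ⇒  r_C1 = 5/2 (r>0 drops 1)
2. [ext C1·C2]  r_C1² + 16r_C1 − 185/4 = 0  ⇒  r_C1 = 5/2 (r>0 drops 1)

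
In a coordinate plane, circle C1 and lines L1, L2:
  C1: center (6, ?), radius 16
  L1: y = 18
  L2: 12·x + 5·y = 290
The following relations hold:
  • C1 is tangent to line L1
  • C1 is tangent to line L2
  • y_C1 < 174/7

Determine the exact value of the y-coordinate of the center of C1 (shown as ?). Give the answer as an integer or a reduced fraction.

2

1. [C1‖L1]  y_C1² − 36y_C1 + 68 = 0  ⇒  y_C1 = 2 or 34
2. [C1‖L2]  y_C1² − (436/5)y_C1 + 852/5 = 0  ⇒  y_C1 = 2 or 426/5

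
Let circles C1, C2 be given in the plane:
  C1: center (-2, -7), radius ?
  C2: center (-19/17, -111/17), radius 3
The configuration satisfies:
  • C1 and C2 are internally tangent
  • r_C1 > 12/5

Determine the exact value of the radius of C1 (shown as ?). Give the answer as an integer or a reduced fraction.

4

1. [int C1,C2]  r_C1² − 6r_C1 + 8 = 0  ⇒  r_C1 = 2 or 4
2. given r_C1 > 12/5: keep 4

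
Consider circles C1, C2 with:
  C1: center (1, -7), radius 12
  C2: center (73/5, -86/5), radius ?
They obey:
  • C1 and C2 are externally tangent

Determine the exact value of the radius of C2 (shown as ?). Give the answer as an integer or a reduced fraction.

5

1. [ext C1·C2]  r_C2² + 24r_C2 − 145 = 0  ⇒  r_C2 = 5 (r>0 drops 1)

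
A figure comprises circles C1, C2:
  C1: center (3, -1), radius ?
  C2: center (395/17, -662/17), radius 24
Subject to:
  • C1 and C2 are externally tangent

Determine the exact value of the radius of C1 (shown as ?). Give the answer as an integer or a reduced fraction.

1. [ext C1·C2]  r_C1² + 48r_C1 − 1273 = 0  ⇒  r_C1 = 19 (r>0 drops 1)

19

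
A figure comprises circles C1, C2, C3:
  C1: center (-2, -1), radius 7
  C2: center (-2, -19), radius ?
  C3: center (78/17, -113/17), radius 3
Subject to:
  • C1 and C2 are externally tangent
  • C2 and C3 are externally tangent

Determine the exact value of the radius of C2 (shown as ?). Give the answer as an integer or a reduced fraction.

1. [ext C1·C2]  r_C2² + 14r_C2 − 275 = 0  ⇒  r_C2 = 11 (r>0 drops 1)
2. [ext C2·C3]  r_C2² + 6r_C2 − 187 = 0  ⇒  r_C2 = 11 (r>0 drops 1)

11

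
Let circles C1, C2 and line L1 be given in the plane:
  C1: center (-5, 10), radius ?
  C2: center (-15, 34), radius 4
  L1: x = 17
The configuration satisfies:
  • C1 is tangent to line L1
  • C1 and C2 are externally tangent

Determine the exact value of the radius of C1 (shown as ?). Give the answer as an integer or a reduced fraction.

22

1. [C1‖L1]  r_C1² − 484 = 0  ⇒  r_C1 = 22 (r>0 drops 1)
2. [ext C1·C2]  r_C1² + 8r_C1 − 660 = 0  ⇒  r_C1 = 22 (r>0 drops 1)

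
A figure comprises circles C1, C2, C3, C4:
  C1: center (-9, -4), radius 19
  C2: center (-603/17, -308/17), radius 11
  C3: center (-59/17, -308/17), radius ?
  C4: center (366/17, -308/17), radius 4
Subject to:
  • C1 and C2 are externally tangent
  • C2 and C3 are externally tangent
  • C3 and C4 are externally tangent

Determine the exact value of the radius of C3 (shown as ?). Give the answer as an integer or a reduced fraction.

1. [ext C2·C3]  r_C3² + 22r_C3 − 903 = 0  ⇒  r_C3 = 21 (r>0 drops 1)
2. [ext C3·C4]  r_C3² + 8r_C3 − 609 = 0  ⇒  r_C3 = 21 (r>0 drops 1)

21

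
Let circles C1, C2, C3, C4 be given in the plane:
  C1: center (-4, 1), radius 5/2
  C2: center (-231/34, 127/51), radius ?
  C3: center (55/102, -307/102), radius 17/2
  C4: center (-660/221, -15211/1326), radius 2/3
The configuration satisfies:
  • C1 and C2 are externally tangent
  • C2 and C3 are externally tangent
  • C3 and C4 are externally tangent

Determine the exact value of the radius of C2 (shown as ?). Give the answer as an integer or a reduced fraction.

2/3

1. [ext C1·C2]  r_C2² + 5r_C2 − 34/9 = 0  ⇒  r_C2 = 2/3 (r>0 drops 1)
2. [ext C2·C3]  r_C2² + 17r_C2 − 106/9 = 0  ⇒  r_C2 = 2/3 (r>0 drops 1)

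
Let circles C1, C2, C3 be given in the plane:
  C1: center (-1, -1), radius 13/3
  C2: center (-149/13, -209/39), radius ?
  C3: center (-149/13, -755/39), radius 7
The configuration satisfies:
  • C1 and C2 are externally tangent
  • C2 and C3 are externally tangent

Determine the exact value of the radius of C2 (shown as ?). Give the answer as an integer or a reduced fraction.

7

1. [ext C1·C2]  r_C2² + (26/3)r_C2 − 329/3 = 0  ⇒  r_C2 = 7 (r>0 drops 1)
2. [ext C2·C3]  r_C2² + 14r_C2 − 147 = 0  ⇒  r_C2 = 7 (r>0 drops 1)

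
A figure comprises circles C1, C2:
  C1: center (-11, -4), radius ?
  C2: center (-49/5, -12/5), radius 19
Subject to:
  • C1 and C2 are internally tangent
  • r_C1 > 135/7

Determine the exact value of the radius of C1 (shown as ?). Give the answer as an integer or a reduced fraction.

1. [int C1,C2]  r_C1² − 38r_C1 + 357 = 0  ⇒  r_C1 = 17 or 21
2. given r_C1 > 135/7: keep 21

21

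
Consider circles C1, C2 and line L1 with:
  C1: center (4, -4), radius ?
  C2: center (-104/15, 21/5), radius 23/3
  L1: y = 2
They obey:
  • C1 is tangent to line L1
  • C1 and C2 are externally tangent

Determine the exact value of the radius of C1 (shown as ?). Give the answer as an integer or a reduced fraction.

1. [C1‖L1]  r_C1² − 36 = 0  ⇒  r_C1 = 6 (r>0 drops 1)
2. [ext C1·C2]  r_C1² + (46/3)r_C1 − 128 = 0  ⇒  r_C1 = 6 (r>0 drops 1)

6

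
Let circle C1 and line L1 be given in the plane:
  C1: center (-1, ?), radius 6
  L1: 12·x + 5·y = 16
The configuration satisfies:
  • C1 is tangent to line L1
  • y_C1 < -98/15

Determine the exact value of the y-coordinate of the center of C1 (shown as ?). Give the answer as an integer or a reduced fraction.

-10

1. [C1‖L1]  y_C1² − (56/5)y_C1 − 212 = 0  ⇒  y_C1 = -10 or 106/5
2. given y_C1 < -98/15: keep -10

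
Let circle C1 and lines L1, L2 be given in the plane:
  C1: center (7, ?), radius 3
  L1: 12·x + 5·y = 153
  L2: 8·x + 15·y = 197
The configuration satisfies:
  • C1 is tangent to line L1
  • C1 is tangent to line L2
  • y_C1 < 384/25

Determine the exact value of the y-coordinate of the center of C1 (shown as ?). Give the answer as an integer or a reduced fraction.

1. [C1‖L1]  y_C1² − (138/5)y_C1 + 648/5 = 0  ⇒  y_C1 = 6 or 108/5
2. [C1‖L2]  y_C1² − (94/5)y_C1 + 384/5 = 0  ⇒  y_C1 = 6 or 64/5

6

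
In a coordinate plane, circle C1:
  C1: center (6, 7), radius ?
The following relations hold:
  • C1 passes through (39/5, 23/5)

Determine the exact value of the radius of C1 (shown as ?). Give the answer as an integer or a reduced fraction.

3

1. [C1∋P]  r_C1² − 9 = 0  ⇒  r_C1 = 3 (r>0 drops 1)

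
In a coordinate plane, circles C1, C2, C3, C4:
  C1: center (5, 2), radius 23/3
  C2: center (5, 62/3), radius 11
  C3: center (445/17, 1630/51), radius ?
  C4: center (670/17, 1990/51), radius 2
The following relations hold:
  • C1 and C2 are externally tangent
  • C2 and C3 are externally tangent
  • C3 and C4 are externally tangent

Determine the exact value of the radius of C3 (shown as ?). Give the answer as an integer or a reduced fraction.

13

1. [ext C2·C3]  r_C3² + 22r_C3 − 455 = 0  ⇒  r_C3 = 13 (r>0 drops 1)
2. [ext C3·C4]  r_C3² + 4r_C3 − 221 = 0  ⇒  r_C3 = 13 (r>0 drops 1)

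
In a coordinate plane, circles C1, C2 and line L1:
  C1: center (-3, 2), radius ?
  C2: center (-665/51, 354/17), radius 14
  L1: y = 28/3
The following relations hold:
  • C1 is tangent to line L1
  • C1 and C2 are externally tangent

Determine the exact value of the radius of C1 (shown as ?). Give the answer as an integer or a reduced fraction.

1. [C1‖L1]  r_C1² − 484/9 = 0  ⇒  r_C1 = 22/3 (r>0 drops 1)
2. [ext C1·C2]  r_C1² + 28r_C1 − 2332/9 = 0  ⇒  r_C1 = 22/3 (r>0 drops 1)

22/3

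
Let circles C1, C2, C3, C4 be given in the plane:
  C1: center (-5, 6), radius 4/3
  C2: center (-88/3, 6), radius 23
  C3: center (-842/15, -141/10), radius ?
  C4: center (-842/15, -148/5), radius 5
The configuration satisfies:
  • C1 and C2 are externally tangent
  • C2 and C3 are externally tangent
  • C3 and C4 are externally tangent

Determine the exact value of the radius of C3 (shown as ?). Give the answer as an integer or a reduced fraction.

1. [ext C2·C3]  r_C3² + 46r_C3 − 2373/4 = 0  ⇒  r_C3 = 21/2 (r>0 drops 1)
2. [ext C3·C4]  r_C3² + 10r_C3 − 861/4 = 0  ⇒  r_C3 = 21/2 (r>0 drops 1)

21/2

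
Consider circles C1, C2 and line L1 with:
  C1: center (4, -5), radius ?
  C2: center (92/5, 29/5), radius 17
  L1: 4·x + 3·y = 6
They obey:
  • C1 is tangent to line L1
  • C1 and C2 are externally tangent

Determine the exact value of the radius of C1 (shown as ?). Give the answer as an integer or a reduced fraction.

1. [C1‖L1]  r_C1² − 1 = 0  ⇒  r_C1 = 1 (r>0 drops 1)
2. [ext C1·C2]  r_C1² + 34r_C1 − 35 = 0  ⇒  r_C1 = 1 (r>0 drops 1)

1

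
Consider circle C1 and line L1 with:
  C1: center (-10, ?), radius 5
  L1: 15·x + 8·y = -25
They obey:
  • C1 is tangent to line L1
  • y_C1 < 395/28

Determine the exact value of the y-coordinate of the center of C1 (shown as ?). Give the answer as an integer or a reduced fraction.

1. [C1‖L1]  y_C1² − (125/4)y_C1 + 525/4 = 0  ⇒  y_C1 = 5 or 105/4
2. given y_C1 < 395/28: keep 5

5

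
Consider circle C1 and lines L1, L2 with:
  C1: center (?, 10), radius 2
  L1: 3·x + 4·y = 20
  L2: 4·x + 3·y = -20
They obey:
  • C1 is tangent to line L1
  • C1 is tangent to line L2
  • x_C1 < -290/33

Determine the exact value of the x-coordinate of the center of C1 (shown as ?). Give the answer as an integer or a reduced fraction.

1. [C1‖L1]  x_C1² + (40/3)x_C1 + 100/3 = 0  ⇒  x_C1 = -10 or -10/3
2. [C1‖L2]  x_C1² + 25x_C1 + 150 = 0  ⇒  x_C1 = -15 or -10

-10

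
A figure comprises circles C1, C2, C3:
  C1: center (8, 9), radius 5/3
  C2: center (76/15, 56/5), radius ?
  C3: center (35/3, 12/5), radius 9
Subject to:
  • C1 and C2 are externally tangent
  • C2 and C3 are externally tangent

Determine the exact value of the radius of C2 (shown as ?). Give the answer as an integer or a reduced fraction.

1. [ext C1·C2]  r_C2² + (10/3)r_C2 − 32/3 = 0  ⇒  r_C2 = 2 (r>0 drops 1)
2. [ext C2·C3]  r_C2² + 18r_C2 − 40 = 0  ⇒  r_C2 = 2 (r>0 drops 1)

2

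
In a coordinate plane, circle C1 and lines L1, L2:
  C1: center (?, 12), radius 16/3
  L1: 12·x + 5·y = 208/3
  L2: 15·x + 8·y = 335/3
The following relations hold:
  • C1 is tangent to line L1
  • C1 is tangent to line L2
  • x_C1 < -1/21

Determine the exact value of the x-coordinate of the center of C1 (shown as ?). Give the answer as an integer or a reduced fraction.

-5

1. [C1‖L1]  x_C1² − (14/9)x_C1 − 295/9 = 0  ⇒  x_C1 = -5 or 59/9
2. [C1‖L2]  x_C1² − (94/45)x_C1 − 319/9 = 0  ⇒  x_C1 = -5 or 319/45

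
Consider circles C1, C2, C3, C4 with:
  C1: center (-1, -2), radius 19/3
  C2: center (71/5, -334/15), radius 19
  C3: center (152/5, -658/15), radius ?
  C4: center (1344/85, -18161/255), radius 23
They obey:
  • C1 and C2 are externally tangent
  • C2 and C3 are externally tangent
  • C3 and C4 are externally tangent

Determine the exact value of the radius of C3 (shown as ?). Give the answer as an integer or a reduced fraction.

1. [ext C2·C3]  r_C3² + 38r_C3 − 368 = 0  ⇒  r_C3 = 8 (r>0 drops 1)
2. [ext C3·C4]  r_C3² + 46r_C3 − 432 = 0  ⇒  r_C3 = 8 (r>0 drops 1)

8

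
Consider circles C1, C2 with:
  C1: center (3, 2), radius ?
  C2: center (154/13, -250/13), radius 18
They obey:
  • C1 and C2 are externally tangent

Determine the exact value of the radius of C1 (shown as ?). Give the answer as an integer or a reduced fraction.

5

1. [ext C1·C2]  r_C1² + 36r_C1 − 205 = 0  ⇒  r_C1 = 5 (r>0 drops 1)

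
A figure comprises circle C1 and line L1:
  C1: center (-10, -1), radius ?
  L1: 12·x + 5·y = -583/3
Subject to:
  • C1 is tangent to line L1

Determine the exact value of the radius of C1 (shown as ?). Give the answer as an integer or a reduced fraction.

16/3

1. [C1‖L1]  r_C1² − 256/9 = 0  ⇒  r_C1 = 16/3 (r>0 drops 1)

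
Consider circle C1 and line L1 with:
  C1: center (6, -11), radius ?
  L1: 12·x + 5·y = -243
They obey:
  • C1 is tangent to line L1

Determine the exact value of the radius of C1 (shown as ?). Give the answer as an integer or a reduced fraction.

1. [C1‖L1]  r_C1² − 400 = 0  ⇒  r_C1 = 20 (r>0 drops 1)

20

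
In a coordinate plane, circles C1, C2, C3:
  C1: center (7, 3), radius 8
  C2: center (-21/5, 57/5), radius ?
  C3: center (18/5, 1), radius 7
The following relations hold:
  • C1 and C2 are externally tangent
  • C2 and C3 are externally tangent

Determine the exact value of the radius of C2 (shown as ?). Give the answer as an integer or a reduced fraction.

1. [ext C1·C2]  r_C2² + 16r_C2 − 132 = 0  ⇒  r_C2 = 6 (r>0 drops 1)
2. [ext C2·C3]  r_C2² + 14r_C2 − 120 = 0  ⇒  r_C2 = 6 (r>0 drops 1)

6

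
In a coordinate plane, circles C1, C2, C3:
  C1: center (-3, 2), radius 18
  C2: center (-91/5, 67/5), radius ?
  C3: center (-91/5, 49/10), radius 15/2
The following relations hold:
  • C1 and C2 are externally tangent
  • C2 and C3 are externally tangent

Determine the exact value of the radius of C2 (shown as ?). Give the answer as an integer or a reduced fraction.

1. [ext C1·C2]  r_C2² + 36r_C2 − 37 = 0  ⇒  r_C2 = 1 (r>0 drops 1)
2. [ext C2·C3]  r_C2² + 15r_C2 − 16 = 0  ⇒  r_C2 = 1 (r>0 drops 1)

1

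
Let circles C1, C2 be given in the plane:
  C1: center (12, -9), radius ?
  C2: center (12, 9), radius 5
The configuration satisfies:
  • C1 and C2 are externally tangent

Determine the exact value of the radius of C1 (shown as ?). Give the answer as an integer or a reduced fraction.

1. [ext C1·C2]  r_C1² + 10r_C1 − 299 = 0  ⇒  r_C1 = 13 (r>0 drops 1)

13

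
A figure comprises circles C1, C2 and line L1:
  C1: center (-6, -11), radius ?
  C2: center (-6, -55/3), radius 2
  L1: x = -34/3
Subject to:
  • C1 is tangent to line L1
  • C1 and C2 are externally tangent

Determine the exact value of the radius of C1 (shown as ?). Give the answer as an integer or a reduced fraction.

1. [C1‖L1]  r_C1² − 256/9 = 0  ⇒  r_C1 = 16/3 (r>0 drops 1)
2. [ext C1·C2]  r_C1² + 4r_C1 − 448/9 = 0  ⇒  r_C1 = 16/3 (r>0 drops 1)

16/3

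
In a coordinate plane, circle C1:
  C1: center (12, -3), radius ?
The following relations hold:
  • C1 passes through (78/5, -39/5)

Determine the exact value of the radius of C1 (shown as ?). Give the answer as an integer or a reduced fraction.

6

1. [C1∋P]  r_C1² − 36 = 0  ⇒  r_C1 = 6 (r>0 drops 1)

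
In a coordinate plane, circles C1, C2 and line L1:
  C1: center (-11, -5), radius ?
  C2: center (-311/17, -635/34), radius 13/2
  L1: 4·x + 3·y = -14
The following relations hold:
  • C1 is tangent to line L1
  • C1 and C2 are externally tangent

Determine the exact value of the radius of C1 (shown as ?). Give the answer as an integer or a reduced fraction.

1. [C1‖L1]  r_C1² − 81 = 0  ⇒  r_C1 = 9 (r>0 drops 1)
2. [ext C1·C2]  r_C1² + 13r_C1 − 198 = 0  ⇒  r_C1 = 9 (r>0 drops 1)

9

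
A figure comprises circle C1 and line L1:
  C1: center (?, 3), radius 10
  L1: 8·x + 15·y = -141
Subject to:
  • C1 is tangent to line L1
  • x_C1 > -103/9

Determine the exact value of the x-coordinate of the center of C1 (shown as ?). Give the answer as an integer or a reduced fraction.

1. [C1‖L1]  x_C1² + (93/2)x_C1 + 89 = 0  ⇒  x_C1 = -89/2 or -2
2. given x_C1 > -103/9: keep -2

-2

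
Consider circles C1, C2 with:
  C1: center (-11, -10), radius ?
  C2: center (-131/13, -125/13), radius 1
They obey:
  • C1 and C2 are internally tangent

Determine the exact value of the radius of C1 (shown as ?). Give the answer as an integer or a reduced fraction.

2

1. [int C1,C2]  r_C1² − 2r_C1 = 0  ⇒  r_C1 = 2 (r>0 drops 1)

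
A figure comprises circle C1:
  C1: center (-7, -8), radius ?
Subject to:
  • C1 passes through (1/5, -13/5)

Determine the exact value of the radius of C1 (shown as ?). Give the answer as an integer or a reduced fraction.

1. [C1∋P]  r_C1² − 81 = 0  ⇒  r_C1 = 9 (r>0 drops 1)

9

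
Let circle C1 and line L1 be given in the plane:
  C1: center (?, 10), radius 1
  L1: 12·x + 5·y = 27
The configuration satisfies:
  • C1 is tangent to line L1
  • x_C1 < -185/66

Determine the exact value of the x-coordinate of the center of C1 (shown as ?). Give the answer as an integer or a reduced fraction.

1. [C1‖L1]  x_C1² + (23/6)x_C1 + 5/2 = 0  ⇒  x_C1 = -3 or -5/6
2. given x_C1 < -185/66: keep -3

-3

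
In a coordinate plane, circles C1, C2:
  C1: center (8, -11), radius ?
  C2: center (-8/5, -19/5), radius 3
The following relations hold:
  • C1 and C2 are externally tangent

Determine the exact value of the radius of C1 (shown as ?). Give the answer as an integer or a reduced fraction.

9

1. [ext C1·C2]  r_C1² + 6r_C1 − 135 = 0  ⇒  r_C1 = 9 (r>0 drops 1)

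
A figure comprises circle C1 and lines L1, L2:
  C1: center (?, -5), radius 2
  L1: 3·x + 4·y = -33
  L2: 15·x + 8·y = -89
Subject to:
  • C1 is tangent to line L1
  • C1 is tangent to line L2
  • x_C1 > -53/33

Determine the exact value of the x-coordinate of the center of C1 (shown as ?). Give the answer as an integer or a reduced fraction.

-1

1. [C1‖L1]  x_C1² + (26/3)x_C1 + 23/3 = 0  ⇒  x_C1 = -23/3 or -1
2. [C1‖L2]  x_C1² + (98/15)x_C1 + 83/15 = 0  ⇒  x_C1 = -83/15 or -1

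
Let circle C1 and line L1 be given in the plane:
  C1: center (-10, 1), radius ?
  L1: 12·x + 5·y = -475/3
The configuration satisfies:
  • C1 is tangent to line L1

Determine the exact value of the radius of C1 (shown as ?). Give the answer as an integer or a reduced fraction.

1. [C1‖L1]  r_C1² − 100/9 = 0  ⇒  r_C1 = 10/3 (r>0 drops 1)

10/3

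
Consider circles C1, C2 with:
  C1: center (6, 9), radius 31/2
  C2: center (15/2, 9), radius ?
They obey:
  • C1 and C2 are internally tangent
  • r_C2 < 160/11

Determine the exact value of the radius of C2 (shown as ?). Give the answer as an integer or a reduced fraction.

1. [int C1,C2]  r_C2² − 31r_C2 + 238 = 0  ⇒  r_C2 = 14 or 17
2. given r_C2 < 160/11: keep 14

14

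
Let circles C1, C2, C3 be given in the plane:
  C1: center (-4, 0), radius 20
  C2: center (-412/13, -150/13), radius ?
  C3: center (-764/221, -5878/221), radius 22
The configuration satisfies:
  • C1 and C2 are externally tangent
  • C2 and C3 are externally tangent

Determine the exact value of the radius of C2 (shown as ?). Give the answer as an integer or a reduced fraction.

1. [ext C1·C2]  r_C2² + 40r_C2 − 500 = 0  ⇒  r_C2 = 10 (r>0 drops 1)
2. [ext C2·C3]  r_C2² + 44r_C2 − 540 = 0  ⇒  r_C2 = 10 (r>0 drops 1)

10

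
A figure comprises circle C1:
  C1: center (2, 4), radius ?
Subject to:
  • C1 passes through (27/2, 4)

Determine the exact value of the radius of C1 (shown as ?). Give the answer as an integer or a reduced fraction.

1. [C1∋P]  r_C1² − 529/4 = 0  ⇒  r_C1 = 23/2 (r>0 drops 1)

23/2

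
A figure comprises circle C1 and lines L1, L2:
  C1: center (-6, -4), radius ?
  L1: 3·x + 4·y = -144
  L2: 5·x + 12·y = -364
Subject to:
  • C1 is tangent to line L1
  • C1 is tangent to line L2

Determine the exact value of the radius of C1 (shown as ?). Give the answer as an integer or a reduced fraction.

1. [C1‖L1]  r_C1² − 484 = 0  ⇒  r_C1 = 22 (r>0 drops 1)
2. [C1‖L2]  r_C1² − 484 = 0  ⇒  r_C1 = 22 (r>0 drops 1)

22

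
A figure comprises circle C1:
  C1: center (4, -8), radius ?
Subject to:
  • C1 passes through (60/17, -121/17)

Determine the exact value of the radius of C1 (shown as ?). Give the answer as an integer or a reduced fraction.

1

1. [C1∋P]  r_C1² − 1 = 0  ⇒  r_C1 = 1 (r>0 drops 1)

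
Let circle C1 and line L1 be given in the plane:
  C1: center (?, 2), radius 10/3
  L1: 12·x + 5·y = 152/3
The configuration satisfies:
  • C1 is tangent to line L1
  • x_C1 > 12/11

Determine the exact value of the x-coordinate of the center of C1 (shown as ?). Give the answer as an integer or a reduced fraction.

1. [C1‖L1]  x_C1² − (61/9)x_C1 − 14/9 = 0  ⇒  x_C1 = -2/9 or 7
2. given x_C1 > 12/11: keep 7

7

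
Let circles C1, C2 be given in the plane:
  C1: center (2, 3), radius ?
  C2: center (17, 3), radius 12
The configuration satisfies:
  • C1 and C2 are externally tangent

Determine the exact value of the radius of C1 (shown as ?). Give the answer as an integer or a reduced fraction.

1. [ext C1·C2]  r_C1² + 24r_C1 − 81 = 0  ⇒  r_C1 = 3 (r>0 drops 1)

3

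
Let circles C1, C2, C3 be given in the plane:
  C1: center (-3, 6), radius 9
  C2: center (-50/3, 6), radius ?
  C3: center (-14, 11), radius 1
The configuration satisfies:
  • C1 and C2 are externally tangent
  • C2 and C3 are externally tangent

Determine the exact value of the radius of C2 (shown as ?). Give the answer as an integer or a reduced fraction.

1. [ext C1·C2]  r_C2² + 18r_C2 − 952/9 = 0  ⇒  r_C2 = 14/3 (r>0 drops 1)
2. [ext C2·C3]  r_C2² + 2r_C2 − 280/9 = 0  ⇒  r_C2 = 14/3 (r>0 drops 1)

14/3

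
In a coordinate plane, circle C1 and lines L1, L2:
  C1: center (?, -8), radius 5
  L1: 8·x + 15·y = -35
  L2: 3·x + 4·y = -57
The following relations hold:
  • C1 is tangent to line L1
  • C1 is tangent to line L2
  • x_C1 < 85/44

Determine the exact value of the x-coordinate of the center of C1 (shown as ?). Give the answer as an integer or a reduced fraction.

0

1. [C1‖L1]  x_C1² − (85/4)x_C1 = 0  ⇒  x_C1 = 0 or 85/4
2. [C1‖L2]  x_C1² + (50/3)x_C1 = 0  ⇒  x_C1 = -50/3 or 0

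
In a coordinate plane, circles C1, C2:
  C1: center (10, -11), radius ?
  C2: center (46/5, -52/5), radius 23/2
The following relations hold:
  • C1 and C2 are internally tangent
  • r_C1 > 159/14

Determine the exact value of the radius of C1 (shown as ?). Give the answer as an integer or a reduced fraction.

1. [int C1,C2]  r_C1² − 23r_C1 + 525/4 = 0  ⇒  r_C1 = 21/2 or 25/2
2. given r_C1 > 159/14: keep 25/2

25/2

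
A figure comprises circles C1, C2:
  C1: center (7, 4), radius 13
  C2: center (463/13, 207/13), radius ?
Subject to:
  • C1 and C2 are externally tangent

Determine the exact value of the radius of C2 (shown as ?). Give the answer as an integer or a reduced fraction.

1. [ext C1·C2]  r_C2² + 26r_C2 − 792 = 0  ⇒  r_C2 = 18 (r>0 drops 1)

18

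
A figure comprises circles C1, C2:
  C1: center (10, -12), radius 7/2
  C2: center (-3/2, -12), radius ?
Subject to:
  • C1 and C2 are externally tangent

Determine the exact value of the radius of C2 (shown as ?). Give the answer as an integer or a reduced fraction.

1. [ext C1·C2]  r_C2² + 7r_C2 − 120 = 0  ⇒  r_C2 = 8 (r>0 drops 1)

8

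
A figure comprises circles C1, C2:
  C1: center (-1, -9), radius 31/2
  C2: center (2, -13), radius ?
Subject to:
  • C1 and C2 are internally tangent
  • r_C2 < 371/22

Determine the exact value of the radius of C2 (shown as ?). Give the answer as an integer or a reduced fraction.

21/2

1. [int C1,C2]  r_C2² − 31r_C2 + 861/4 = 0  ⇒  r_C2 = 21/2 or 41/2
2. given r_C2 < 371/22: keep 21/2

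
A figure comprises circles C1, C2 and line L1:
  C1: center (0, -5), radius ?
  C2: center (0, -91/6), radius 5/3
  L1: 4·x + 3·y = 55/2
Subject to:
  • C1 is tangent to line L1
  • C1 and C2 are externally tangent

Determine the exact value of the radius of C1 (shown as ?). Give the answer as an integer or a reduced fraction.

1. [C1‖L1]  r_C1² − 289/4 = 0  ⇒  r_C1 = 17/2 (r>0 drops 1)
2. [ext C1·C2]  r_C1² + (10/3)r_C1 − 1207/12 = 0  ⇒  r_C1 = 17/2 (r>0 drops 1)

17/2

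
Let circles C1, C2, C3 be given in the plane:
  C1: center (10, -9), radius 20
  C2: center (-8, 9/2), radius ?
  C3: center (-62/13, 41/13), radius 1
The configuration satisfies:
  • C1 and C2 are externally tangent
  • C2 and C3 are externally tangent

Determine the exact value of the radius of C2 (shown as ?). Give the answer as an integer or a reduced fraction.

1. [ext C1·C2]  r_C2² + 40r_C2 − 425/4 = 0  ⇒  r_C2 = 5/2 (r>0 drops 1)
2. [ext C2·C3]  r_C2² + 2r_C2 − 45/4 = 0  ⇒  r_C2 = 5/2 (r>0 drops 1)

5/2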